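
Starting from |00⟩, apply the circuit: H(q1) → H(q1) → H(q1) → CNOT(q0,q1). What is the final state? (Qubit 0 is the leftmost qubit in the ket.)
1/√2|00⟩ + 1/√2|01⟩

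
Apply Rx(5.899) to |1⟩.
-0.1909i|0⟩ - 0.9816|1⟩

Rx(5.899) = [[cos(θ/2), −i·sin(θ/2)], [−i·sin(θ/2), cos(θ/2)]]; θ = 5.899, cos(θ/2) ≈ -0.981607, sin(θ/2) ≈ 0.190913.
With a = amp(|0⟩) = 0 and b = amp(|1⟩) = 1:
new amp(|0⟩) = (-0.981607)·a + (-0.190913i)·b = -0.1909i
new amp(|1⟩) = (-0.190913i)·a + (-0.981607)·b = -0.9816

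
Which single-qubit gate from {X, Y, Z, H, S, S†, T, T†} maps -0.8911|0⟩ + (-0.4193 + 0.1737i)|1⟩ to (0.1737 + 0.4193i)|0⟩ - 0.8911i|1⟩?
Y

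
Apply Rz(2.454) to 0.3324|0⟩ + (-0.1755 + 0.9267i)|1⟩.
(0.112 - 0.3129i)|0⟩ + (-0.9316 + 0.1471i)|1⟩

Rz(2.454) = [[e^(−iθ/2), 0], [0, e^(iθ/2)]] with e^(±iθ/2) = cos(θ/2) ± i·sin(θ/2); θ = 2.454, cos(θ/2) ≈ 0.337064, sin(θ/2) ≈ 0.941482.
With a = amp(|0⟩) = 0.3324 and b = amp(|1⟩) = (-0.1755 + 0.9267i):
new amp(|0⟩) = (0.337064 - 0.941482i)·a = (0.112 - 0.3129i)
new amp(|1⟩) = (0.337064 + 0.941482i)·b = (-0.9316 + 0.1471i)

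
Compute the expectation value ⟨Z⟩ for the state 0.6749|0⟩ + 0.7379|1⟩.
-0.08901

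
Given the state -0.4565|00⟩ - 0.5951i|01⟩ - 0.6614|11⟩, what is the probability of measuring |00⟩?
0.2084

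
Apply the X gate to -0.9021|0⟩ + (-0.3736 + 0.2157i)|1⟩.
(-0.3736 + 0.2157i)|0⟩ - 0.9021|1⟩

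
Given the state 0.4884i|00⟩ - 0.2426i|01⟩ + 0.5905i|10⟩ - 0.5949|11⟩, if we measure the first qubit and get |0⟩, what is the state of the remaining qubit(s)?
0.8956i|0⟩ - 0.4449i|1⟩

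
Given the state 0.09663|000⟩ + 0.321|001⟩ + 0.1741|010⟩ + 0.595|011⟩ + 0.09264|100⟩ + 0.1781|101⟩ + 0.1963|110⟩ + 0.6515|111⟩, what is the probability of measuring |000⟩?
0.009337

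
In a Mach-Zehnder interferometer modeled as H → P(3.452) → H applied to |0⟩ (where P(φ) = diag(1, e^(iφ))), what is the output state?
(0.0239 - 0.1527i)|0⟩ + (0.9761 + 0.1527i)|1⟩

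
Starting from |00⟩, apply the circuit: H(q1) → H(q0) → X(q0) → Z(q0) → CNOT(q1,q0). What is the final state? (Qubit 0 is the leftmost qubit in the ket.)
1/2|00⟩ - 1/2|01⟩ - 1/2|10⟩ + 1/2|11⟩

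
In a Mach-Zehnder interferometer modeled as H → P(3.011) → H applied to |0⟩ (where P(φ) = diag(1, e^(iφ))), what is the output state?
(0.004258 + 0.06511i)|0⟩ + (0.9957 - 0.06511i)|1⟩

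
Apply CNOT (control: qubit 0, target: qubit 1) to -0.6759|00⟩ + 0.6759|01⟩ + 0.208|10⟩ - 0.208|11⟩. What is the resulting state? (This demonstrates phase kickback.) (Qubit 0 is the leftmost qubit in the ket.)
-0.6759|00⟩ + 0.6759|01⟩ - 0.208|10⟩ + 0.208|11⟩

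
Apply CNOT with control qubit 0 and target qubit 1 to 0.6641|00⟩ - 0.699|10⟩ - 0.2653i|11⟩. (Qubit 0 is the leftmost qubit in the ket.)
0.6641|00⟩ - 0.2653i|10⟩ - 0.699|11⟩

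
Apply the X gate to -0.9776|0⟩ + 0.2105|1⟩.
0.2105|0⟩ - 0.9776|1⟩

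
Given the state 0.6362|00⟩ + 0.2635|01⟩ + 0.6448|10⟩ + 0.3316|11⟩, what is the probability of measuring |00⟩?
0.4048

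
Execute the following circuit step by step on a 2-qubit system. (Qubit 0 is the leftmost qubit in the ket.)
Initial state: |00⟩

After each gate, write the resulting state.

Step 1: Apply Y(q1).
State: i|01⟩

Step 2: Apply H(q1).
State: (1/√2)i|00⟩ - (1/√2)i|01⟩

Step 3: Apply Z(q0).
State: (1/√2)i|00⟩ - (1/√2)i|01⟩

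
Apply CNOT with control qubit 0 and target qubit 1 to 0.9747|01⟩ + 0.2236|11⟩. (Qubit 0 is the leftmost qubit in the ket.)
0.9747|01⟩ + 0.2236|10⟩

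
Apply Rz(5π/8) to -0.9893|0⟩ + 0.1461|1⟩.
(-0.5496 + 0.8226i)|0⟩ + (0.08117 + 0.1215i)|1⟩

Rz(5π/8) = [[e^(−iθ/2), 0], [0, e^(iθ/2)]] with e^(±iθ/2) = cos(θ/2) ± i·sin(θ/2); θ = 5π/8, cos(θ/2) ≈ 0.55557, sin(θ/2) ≈ 0.83147.
With a = amp(|0⟩) = -0.9893 and b = amp(|1⟩) = 0.1461:
new amp(|0⟩) = (0.55557 - 0.83147i)·a = (-0.5496 + 0.8226i)
new amp(|1⟩) = (0.55557 + 0.83147i)·b = (0.08117 + 0.1215i)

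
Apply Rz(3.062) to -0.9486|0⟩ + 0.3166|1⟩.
(-0.03774 + 0.9478i)|0⟩ + (0.0126 + 0.3163i)|1⟩

Rz(3.062) = [[e^(−iθ/2), 0], [0, e^(iθ/2)]] with e^(±iθ/2) = cos(θ/2) ± i·sin(θ/2); θ = 3.062, cos(θ/2) ≈ 0.0397858, sin(θ/2) ≈ 0.999208.
With a = amp(|0⟩) = -0.9486 and b = amp(|1⟩) = 0.3166:
new amp(|0⟩) = (0.0397858 - 0.999208i)·a = (-0.03774 + 0.9478i)
new amp(|1⟩) = (0.0397858 + 0.999208i)·b = (0.0126 + 0.3163i)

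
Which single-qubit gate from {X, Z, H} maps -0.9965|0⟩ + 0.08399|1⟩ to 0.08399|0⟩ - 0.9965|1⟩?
X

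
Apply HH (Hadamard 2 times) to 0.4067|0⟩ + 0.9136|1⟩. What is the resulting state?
0.4067|0⟩ + 0.9136|1⟩

H² = I, so an even number of Hadamards cancels: H^2 = I and the state is unchanged.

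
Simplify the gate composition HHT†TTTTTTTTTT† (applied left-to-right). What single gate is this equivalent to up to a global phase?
T†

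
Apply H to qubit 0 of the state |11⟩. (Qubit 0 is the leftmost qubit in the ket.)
1/√2|01⟩ - 1/√2|11⟩

H on qubit 0 mixes each pair of kets that differ only in qubit 0: amplitudes (a, b) of (|…0…⟩, |…1…⟩) become ((a + b)/√2, (a − b)/√2). Kets absent from the input have amplitude 0.
(|01⟩, |11⟩): (a, b) = (0, 1) → (1/√2, -1/√2)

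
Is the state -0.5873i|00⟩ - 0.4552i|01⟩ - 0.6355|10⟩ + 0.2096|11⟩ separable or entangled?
Entangled

Writing the state as a|00⟩ + b|01⟩ + c|10⟩ + d|11⟩, it is a product state iff ad − bc = 0.
Here (a, b, c, d) = (-0.5873i, -0.4552i, -0.6355, 0.2096): ad − bc = (-0.5873i)(0.2096) − (-0.4552i)(-0.6355) = -0.4124i ≠ 0, so the state is entangled.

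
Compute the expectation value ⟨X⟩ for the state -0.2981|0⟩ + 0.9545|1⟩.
-0.5691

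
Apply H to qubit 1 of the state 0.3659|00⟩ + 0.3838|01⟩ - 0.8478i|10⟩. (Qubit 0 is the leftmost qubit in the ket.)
0.5301|00⟩ - 0.01266|01⟩ - 0.5995i|10⟩ - 0.5995i|11⟩

H on qubit 1 mixes each pair of kets that differ only in qubit 1: amplitudes (a, b) of (|…0…⟩, |…1…⟩) become ((a + b)/√2, (a − b)/√2). Kets absent from the input have amplitude 0.
(|00⟩, |01⟩): (a, b) = (0.3659, 0.3838) → (0.5301, -0.01266)
(|10⟩, |11⟩): (a, b) = (-0.8478i, 0) → (-0.5995i, -0.5995i)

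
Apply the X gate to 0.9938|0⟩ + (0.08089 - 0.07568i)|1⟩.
(0.08089 - 0.07568i)|0⟩ + 0.9938|1⟩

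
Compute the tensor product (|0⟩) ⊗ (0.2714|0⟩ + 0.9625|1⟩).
0.2714|00⟩ + 0.9625|01⟩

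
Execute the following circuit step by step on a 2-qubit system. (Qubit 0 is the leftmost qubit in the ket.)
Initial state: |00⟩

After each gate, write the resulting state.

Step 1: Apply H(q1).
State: 1/√2|00⟩ + 1/√2|01⟩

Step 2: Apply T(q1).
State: 1/√2|00⟩ + (1/2 + (1/2)i)|01⟩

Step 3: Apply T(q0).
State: 1/√2|00⟩ + (1/2 + (1/2)i)|01⟩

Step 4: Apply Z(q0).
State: 1/√2|00⟩ + (1/2 + (1/2)i)|01⟩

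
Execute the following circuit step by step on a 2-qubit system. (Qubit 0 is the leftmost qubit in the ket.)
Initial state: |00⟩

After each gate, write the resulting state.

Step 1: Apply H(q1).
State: 1/√2|00⟩ + 1/√2|01⟩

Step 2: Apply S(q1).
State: 1/√2|00⟩ + (1/√2)i|01⟩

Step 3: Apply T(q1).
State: 1/√2|00⟩ + (-1/2 + (1/2)i)|01⟩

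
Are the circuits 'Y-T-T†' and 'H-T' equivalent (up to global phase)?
No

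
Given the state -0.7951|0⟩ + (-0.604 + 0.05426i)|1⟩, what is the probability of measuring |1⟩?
0.3678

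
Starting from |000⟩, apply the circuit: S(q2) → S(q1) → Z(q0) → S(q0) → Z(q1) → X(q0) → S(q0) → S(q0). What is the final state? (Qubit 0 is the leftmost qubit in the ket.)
-|100⟩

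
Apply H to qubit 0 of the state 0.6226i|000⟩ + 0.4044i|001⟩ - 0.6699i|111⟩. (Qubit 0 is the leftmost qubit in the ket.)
0.4402i|000⟩ + 0.286i|001⟩ - 0.4737i|011⟩ + 0.4402i|100⟩ + 0.286i|101⟩ + 0.4737i|111⟩

H on qubit 0 mixes each pair of kets that differ only in qubit 0: amplitudes (a, b) of (|…0…⟩, |…1…⟩) become ((a + b)/√2, (a − b)/√2). Kets absent from the input have amplitude 0.
(|000⟩, |100⟩): (a, b) = (0.6226i, 0) → (0.4402i, 0.4402i)
(|001⟩, |101⟩): (a, b) = (0.4044i, 0) → (0.286i, 0.286i)
(|011⟩, |111⟩): (a, b) = (0, -0.6699i) → (-0.4737i, 0.4737i)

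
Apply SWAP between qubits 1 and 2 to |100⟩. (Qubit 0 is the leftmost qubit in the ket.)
|100⟩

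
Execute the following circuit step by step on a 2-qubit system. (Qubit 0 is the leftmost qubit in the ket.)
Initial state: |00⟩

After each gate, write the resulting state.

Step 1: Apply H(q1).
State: 1/√2|00⟩ + 1/√2|01⟩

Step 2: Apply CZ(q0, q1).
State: 1/√2|00⟩ + 1/√2|01⟩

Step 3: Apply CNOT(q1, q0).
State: 1/√2|00⟩ + 1/√2|11⟩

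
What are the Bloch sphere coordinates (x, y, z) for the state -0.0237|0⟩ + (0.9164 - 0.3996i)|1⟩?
(-0.04344, 0.01894, -0.9989)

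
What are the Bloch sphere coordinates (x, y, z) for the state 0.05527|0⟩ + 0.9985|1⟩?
(0.1104, 0, -0.9939)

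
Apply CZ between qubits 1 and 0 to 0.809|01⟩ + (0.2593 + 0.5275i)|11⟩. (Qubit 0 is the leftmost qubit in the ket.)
0.809|01⟩ + (-0.2593 - 0.5275i)|11⟩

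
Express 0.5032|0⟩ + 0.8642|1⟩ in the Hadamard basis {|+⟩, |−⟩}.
0.9669|+⟩ - 0.2553|−⟩

With |ψ⟩ = α|0⟩ + β|1⟩, the Hadamard-basis coefficients are ⟨+|ψ⟩ = (α + β)/√2 and ⟨−|ψ⟩ = (α − β)/√2.
Here α = 0.5032, β = 0.8642: (α + β)/√2 = 0.9669, (α − β)/√2 = -0.2553.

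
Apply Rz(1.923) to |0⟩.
(0.5723 - 0.8201i)|0⟩

Rz(1.923) = [[e^(−iθ/2), 0], [0, e^(iθ/2)]] with e^(±iθ/2) = cos(θ/2) ± i·sin(θ/2); θ = 1.923, cos(θ/2) ≈ 0.572291, sin(θ/2) ≈ 0.820051.
With a = amp(|0⟩) = 1 and b = amp(|1⟩) = 0:
new amp(|0⟩) = (0.572291 - 0.820051i)·a = (0.5723 - 0.8201i)
new amp(|1⟩) = (0.572291 + 0.820051i)·b = 0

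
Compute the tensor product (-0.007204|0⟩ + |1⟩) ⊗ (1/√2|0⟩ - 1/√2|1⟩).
-0.005094|00⟩ + 0.005094|01⟩ + 1/√2|10⟩ - 1/√2|11⟩

amp(|b₁b₂…⟩) = product of the factor amplitudes for bits b₁, b₂, …; only kets whose every factor amplitude is nonzero survive.
|00⟩: (-0.007204)(1/√2) = -0.005094
|01⟩: (-0.007204)(-1/√2) = 0.005094
|10⟩: (1)(1/√2) = 1/√2
|11⟩: (1)(-1/√2) = -1/√2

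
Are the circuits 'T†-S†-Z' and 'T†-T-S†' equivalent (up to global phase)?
No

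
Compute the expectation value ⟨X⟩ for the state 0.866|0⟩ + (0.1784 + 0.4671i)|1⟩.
0.309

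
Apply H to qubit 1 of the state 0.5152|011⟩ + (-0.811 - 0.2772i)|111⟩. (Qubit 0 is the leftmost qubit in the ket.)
0.3643|001⟩ - 0.3643|011⟩ + (-0.5735 - 0.196i)|101⟩ + (0.5735 + 0.196i)|111⟩

H on qubit 1 mixes each pair of kets that differ only in qubit 1: amplitudes (a, b) of (|…0…⟩, |…1…⟩) become ((a + b)/√2, (a − b)/√2). Kets absent from the input have amplitude 0.
(|001⟩, |011⟩): (a, b) = (0, 0.5152) → (0.3643, -0.3643)
(|101⟩, |111⟩): (a, b) = (0, (-0.811 - 0.2772i)) → ((-0.5735 - 0.196i), (0.5735 + 0.196i))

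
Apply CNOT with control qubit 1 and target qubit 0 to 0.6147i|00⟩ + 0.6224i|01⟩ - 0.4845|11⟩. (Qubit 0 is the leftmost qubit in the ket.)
0.6147i|00⟩ - 0.4845|01⟩ + 0.6224i|11⟩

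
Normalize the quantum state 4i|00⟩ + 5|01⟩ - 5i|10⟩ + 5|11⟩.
0.4193i|00⟩ + 0.5241|01⟩ - 0.5241i|10⟩ + 0.5241|11⟩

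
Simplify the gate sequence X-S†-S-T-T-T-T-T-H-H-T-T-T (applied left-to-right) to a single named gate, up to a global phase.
X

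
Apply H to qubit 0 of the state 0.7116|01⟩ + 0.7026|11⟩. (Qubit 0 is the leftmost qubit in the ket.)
|01⟩ + 0.006364|11⟩

H on qubit 0 mixes each pair of kets that differ only in qubit 0: amplitudes (a, b) of (|…0…⟩, |…1…⟩) become ((a + b)/√2, (a − b)/√2). Kets absent from the input have amplitude 0.
(|01⟩, |11⟩): (a, b) = (0.7116, 0.7026) → (1, 0.006364)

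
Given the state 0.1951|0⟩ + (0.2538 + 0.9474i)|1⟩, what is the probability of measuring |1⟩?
0.962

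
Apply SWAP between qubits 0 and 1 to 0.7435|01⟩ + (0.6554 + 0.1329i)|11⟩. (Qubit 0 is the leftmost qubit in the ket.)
0.7435|10⟩ + (0.6554 + 0.1329i)|11⟩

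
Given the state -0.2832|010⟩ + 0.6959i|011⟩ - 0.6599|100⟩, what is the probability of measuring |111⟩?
0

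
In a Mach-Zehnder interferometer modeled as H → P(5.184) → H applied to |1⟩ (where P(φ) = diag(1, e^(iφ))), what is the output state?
(0.2728 + 0.4454i)|0⟩ + (0.7272 - 0.4454i)|1⟩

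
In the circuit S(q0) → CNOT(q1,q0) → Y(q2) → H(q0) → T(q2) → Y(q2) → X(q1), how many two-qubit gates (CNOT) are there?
1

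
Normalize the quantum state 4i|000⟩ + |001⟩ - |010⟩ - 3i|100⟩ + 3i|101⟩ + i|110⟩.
0.6576i|000⟩ + 0.1644|001⟩ - 0.1644|010⟩ - 0.4932i|100⟩ + 0.4932i|101⟩ + 0.1644i|110⟩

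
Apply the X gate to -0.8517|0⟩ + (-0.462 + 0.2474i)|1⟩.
(-0.462 + 0.2474i)|0⟩ - 0.8517|1⟩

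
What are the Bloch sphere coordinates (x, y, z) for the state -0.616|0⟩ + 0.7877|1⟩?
(-0.9704, 0, -0.241)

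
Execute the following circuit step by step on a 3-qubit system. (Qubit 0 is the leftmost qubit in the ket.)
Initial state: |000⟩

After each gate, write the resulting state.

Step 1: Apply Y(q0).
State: i|100⟩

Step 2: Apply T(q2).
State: i|100⟩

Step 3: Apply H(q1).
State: (1/√2)i|100⟩ + (1/√2)i|110⟩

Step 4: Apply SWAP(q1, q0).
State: (1/√2)i|010⟩ + (1/√2)i|110⟩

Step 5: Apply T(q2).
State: (1/√2)i|010⟩ + (1/√2)i|110⟩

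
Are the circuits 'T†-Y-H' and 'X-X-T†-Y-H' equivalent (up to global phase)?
Yes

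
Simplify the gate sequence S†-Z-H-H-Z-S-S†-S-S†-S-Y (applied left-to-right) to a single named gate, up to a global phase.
Y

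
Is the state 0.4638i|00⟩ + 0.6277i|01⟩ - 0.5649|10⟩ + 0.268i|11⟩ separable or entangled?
Entangled

Writing the state as a|00⟩ + b|01⟩ + c|10⟩ + d|11⟩, it is a product state iff ad − bc = 0.
Here (a, b, c, d) = (0.4638i, 0.6277i, -0.5649, 0.268i): ad − bc = (0.4638i)(0.268i) − (0.6277i)(-0.5649) = (-0.1243 + 0.3546i) ≠ 0, so the state is entangled.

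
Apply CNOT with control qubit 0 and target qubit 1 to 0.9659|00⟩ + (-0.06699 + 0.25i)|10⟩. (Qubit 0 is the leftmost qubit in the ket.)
0.9659|00⟩ + (-0.06699 + 0.25i)|11⟩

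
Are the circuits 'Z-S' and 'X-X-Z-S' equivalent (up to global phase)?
Yes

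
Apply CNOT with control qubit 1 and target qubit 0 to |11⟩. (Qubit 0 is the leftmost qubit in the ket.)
|01⟩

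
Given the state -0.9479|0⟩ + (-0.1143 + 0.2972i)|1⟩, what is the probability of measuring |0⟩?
0.8985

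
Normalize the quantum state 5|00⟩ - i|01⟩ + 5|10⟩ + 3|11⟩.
0.6455|00⟩ - 0.1291i|01⟩ + 0.6455|10⟩ + 0.3873|11⟩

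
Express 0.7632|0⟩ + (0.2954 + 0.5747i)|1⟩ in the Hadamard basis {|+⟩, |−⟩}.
(0.7485 + 0.4064i)|+⟩ + (0.3308 - 0.4064i)|−⟩

With |ψ⟩ = α|0⟩ + β|1⟩, the Hadamard-basis coefficients are ⟨+|ψ⟩ = (α + β)/√2 and ⟨−|ψ⟩ = (α − β)/√2.
Here α = 0.7632, β = (0.2954 + 0.5747i): (α + β)/√2 = (0.7485 + 0.4064i), (α − β)/√2 = (0.3308 - 0.4064i).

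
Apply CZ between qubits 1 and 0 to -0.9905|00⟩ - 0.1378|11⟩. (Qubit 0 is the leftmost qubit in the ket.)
-0.9905|00⟩ + 0.1378|11⟩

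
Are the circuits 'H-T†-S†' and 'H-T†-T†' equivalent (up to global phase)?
No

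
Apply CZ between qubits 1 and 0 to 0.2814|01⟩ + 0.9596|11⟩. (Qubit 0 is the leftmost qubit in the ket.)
0.2814|01⟩ - 0.9596|11⟩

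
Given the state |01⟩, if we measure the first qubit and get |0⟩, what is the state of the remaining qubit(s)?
|1⟩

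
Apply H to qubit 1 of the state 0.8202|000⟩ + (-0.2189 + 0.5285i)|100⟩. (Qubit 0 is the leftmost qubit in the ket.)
0.58|000⟩ + 0.58|010⟩ + (-0.1548 + 0.3737i)|100⟩ + (-0.1548 + 0.3737i)|110⟩

H on qubit 1 mixes each pair of kets that differ only in qubit 1: amplitudes (a, b) of (|…0…⟩, |…1…⟩) become ((a + b)/√2, (a − b)/√2). Kets absent from the input have amplitude 0.
(|000⟩, |010⟩): (a, b) = (0.8202, 0) → (0.58, 0.58)
(|100⟩, |110⟩): (a, b) = ((-0.2189 + 0.5285i), 0) → ((-0.1548 + 0.3737i), (-0.1548 + 0.3737i))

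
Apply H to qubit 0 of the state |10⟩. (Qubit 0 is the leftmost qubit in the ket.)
1/√2|00⟩ - 1/√2|10⟩

H on qubit 0 mixes each pair of kets that differ only in qubit 0: amplitudes (a, b) of (|…0…⟩, |…1…⟩) become ((a + b)/√2, (a − b)/√2). Kets absent from the input have amplitude 0.
(|00⟩, |10⟩): (a, b) = (0, 1) → (1/√2, -1/√2)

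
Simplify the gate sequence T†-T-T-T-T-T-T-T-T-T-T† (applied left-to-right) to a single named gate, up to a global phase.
T†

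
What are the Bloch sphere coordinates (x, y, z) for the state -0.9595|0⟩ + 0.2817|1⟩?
(-0.5406, 0, 0.8413)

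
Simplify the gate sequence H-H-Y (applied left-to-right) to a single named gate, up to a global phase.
Y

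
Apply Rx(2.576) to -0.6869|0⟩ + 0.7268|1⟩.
(-0.1917 - 0.6979i)|0⟩ + (0.2028 + 0.6596i)|1⟩

Rx(2.576) = [[cos(θ/2), −i·sin(θ/2)], [−i·sin(θ/2), cos(θ/2)]]; θ = 2.576, cos(θ/2) ≈ 0.279042, sin(θ/2) ≈ 0.960279.
With a = amp(|0⟩) = -0.6869 and b = amp(|1⟩) = 0.7268:
new amp(|0⟩) = (0.279042)·a + (-0.960279i)·b = (-0.1917 - 0.6979i)
new amp(|1⟩) = (-0.960279i)·a + (0.279042)·b = (0.2028 + 0.6596i)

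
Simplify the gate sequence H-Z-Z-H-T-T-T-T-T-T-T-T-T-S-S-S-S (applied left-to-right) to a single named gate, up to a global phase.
T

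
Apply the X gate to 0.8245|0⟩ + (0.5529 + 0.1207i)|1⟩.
(0.5529 + 0.1207i)|0⟩ + 0.8245|1⟩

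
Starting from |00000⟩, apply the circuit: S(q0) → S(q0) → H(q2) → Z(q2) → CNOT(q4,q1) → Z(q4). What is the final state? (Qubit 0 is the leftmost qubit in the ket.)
1/√2|00000⟩ - 1/√2|00100⟩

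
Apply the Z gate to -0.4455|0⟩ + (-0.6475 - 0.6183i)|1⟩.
-0.4455|0⟩ + (0.6475 + 0.6183i)|1⟩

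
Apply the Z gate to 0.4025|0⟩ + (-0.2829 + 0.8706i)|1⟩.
0.4025|0⟩ + (0.2829 - 0.8706i)|1⟩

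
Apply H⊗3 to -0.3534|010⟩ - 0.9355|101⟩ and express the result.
-0.4557|000⟩ + 0.2058|001⟩ - 0.2058|010⟩ + 0.4557|011⟩ + 0.2058|100⟩ - 0.4557|101⟩ + 0.4557|110⟩ - 0.2058|111⟩

H⊗3 gives amp(|y⟩) = (1/2√2) Σ_x (−1)^(x·y) amp(|x⟩), where x·y is the number of positions in which both x and y have a 1.
|000⟩: (-0.3534 - 0.9355)/(2√2) = -0.4557
|001⟩: (-0.3534 + 0.9355)/(2√2) = 0.2058
|010⟩: (0.3534 - 0.9355)/(2√2) = -0.2058
|011⟩: (0.3534 + 0.9355)/(2√2) = 0.4557
|100⟩: (-0.3534 + 0.9355)/(2√2) = 0.2058
|101⟩: (-0.3534 - 0.9355)/(2√2) = -0.4557
|110⟩: (0.3534 + 0.9355)/(2√2) = 0.4557
|111⟩: (0.3534 - 0.9355)/(2√2) = -0.2058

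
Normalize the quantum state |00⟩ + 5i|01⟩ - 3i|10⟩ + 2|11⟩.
0.1601|00⟩ + 0.8006i|01⟩ - 0.4804i|10⟩ + 0.3203|11⟩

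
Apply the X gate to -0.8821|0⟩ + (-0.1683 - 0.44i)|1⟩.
(-0.1683 - 0.44i)|0⟩ - 0.8821|1⟩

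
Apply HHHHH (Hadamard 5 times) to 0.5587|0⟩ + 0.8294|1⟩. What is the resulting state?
0.9815|0⟩ - 0.1914|1⟩

H² = I, so H^5 = H: a single Hadamard. With (a, b) = (0.5587, 0.8294), H gives ((a + b)/√2, (a − b)/√2) = (0.9815, -0.1914).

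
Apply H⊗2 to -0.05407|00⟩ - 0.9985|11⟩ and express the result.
-0.5263|00⟩ + 0.4722|01⟩ + 0.4722|10⟩ - 0.5263|11⟩

H⊗2 gives amp(|y⟩) = (1/2) Σ_x (−1)^(x·y) amp(|x⟩), where x·y is the number of positions in which both x and y have a 1.
|00⟩: (-0.05407 - 0.9985)/2 = -0.5263
|01⟩: (-0.05407 + 0.9985)/2 = 0.4722
|10⟩: (-0.05407 + 0.9985)/2 = 0.4722
|11⟩: (-0.05407 - 0.9985)/2 = -0.5263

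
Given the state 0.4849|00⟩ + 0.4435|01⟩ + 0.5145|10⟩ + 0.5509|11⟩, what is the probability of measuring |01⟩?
0.1967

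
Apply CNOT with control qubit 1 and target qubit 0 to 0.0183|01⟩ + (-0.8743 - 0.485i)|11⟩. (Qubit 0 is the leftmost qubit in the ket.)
(-0.8743 - 0.485i)|01⟩ + 0.0183|11⟩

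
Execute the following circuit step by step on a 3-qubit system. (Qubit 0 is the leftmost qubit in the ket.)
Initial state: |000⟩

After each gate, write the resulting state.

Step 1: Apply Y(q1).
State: i|010⟩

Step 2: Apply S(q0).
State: i|010⟩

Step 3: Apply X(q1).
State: i|000⟩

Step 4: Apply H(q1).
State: (1/√2)i|000⟩ + (1/√2)i|010⟩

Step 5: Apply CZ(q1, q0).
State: (1/√2)i|000⟩ + (1/√2)i|010⟩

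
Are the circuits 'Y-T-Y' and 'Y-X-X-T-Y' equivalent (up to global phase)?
Yes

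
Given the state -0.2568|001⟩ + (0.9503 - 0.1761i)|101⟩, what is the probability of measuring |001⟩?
0.06595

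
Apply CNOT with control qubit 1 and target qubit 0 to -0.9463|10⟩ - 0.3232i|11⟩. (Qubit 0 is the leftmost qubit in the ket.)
-0.3232i|01⟩ - 0.9463|10⟩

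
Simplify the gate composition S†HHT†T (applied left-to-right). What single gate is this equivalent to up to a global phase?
S†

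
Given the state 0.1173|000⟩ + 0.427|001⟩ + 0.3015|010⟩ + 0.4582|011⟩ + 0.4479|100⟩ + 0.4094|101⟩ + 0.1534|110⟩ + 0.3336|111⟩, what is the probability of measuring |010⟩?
0.0909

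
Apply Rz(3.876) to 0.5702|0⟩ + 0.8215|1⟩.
(-0.2047 - 0.5322i)|0⟩ + (-0.2949 + 0.7667i)|1⟩

Rz(3.876) = [[e^(−iθ/2), 0], [0, e^(iθ/2)]] with e^(±iθ/2) = cos(θ/2) ± i·sin(θ/2); θ = 3.876, cos(θ/2) ≈ -0.359007, sin(θ/2) ≈ 0.933335.
With a = amp(|0⟩) = 0.5702 and b = amp(|1⟩) = 0.8215:
new amp(|0⟩) = (-0.359007 - 0.933335i)·a = (-0.2047 - 0.5322i)
new amp(|1⟩) = (-0.359007 + 0.933335i)·b = (-0.2949 + 0.7667i)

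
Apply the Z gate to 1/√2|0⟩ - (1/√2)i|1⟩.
1/√2|0⟩ + (1/√2)i|1⟩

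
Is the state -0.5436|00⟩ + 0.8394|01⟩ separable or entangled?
Separable

Writing the state as a|00⟩ + b|01⟩ + c|10⟩ + d|11⟩, it is a product state iff ad − bc = 0.
Here (a, b, c, d) = (-0.5436, 0.8394, 0, 0): ad − bc = (-0.5436)(0) − (0.8394)(0) = 0, so the state is separable.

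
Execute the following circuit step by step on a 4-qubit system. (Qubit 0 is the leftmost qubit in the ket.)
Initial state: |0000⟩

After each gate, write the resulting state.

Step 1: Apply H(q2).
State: 1/√2|0000⟩ + 1/√2|0010⟩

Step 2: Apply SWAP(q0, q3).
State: 1/√2|0000⟩ + 1/√2|0010⟩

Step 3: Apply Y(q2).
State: -(1/√2)i|0000⟩ + (1/√2)i|0010⟩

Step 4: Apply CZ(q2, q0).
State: -(1/√2)i|0000⟩ + (1/√2)i|0010⟩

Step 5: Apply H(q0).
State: -(1/2)i|0000⟩ + (1/2)i|0010⟩ - (1/2)i|1000⟩ + (1/2)i|1010⟩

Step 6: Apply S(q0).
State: -(1/2)i|0000⟩ + (1/2)i|0010⟩ + 1/2|1000⟩ - 1/2|1010⟩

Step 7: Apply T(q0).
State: -(1/2)i|0000⟩ + (1/2)i|0010⟩ + (1/√8 + (1/√8)i)|1000⟩ + (-1/√8 - (1/√8)i)|1010⟩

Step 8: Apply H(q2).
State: -(1/√2)i|0010⟩ + (1/2 + (1/2)i)|1010⟩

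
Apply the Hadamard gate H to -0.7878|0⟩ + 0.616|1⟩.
-0.1215|0⟩ - 0.9926|1⟩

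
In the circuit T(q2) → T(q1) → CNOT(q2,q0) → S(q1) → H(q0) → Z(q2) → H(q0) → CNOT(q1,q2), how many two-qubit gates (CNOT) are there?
2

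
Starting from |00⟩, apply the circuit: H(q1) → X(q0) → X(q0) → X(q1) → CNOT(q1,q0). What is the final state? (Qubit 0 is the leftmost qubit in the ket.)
1/√2|00⟩ + 1/√2|11⟩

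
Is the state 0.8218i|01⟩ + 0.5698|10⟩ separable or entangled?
Entangled

Writing the state as a|00⟩ + b|01⟩ + c|10⟩ + d|11⟩, it is a product state iff ad − bc = 0.
Here (a, b, c, d) = (0, 0.8218i, 0.5698, 0): ad − bc = (0)(0) − (0.8218i)(0.5698) = -0.4683i ≠ 0, so the state is entangled.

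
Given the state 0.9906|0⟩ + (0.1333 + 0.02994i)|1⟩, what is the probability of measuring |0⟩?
0.9813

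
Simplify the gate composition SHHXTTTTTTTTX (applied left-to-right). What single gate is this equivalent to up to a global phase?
S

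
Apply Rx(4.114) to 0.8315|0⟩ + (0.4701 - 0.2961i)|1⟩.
(-0.6503 - 0.4156i)|0⟩ + (-0.2197 - 0.5968i)|1⟩

Rx(4.114) = [[cos(θ/2), −i·sin(θ/2)], [−i·sin(θ/2), cos(θ/2)]]; θ = 4.114, cos(θ/2) ≈ -0.467273, sin(θ/2) ≈ 0.884113.
With a = amp(|0⟩) = 0.8315 and b = amp(|1⟩) = (0.4701 - 0.2961i):
new amp(|0⟩) = (-0.467273)·a + (-0.884113i)·b = (-0.6503 - 0.4156i)
new amp(|1⟩) = (-0.884113i)·a + (-0.467273)·b = (-0.2197 - 0.5968i)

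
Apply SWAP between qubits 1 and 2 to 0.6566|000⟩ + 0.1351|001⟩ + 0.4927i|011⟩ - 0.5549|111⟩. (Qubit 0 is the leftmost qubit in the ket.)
0.6566|000⟩ + 0.1351|010⟩ + 0.4927i|011⟩ - 0.5549|111⟩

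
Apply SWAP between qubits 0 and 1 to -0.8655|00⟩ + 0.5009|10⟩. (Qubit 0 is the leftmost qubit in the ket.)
-0.8655|00⟩ + 0.5009|01⟩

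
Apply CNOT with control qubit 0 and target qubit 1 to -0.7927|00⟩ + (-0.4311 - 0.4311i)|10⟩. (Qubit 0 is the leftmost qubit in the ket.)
-0.7927|00⟩ + (-0.4311 - 0.4311i)|11⟩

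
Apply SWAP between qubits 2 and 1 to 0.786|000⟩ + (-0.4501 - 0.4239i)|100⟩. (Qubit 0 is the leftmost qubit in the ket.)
0.786|000⟩ + (-0.4501 - 0.4239i)|100⟩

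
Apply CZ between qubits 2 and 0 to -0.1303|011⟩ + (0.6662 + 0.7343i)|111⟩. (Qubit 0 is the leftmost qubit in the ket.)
-0.1303|011⟩ + (-0.6662 - 0.7343i)|111⟩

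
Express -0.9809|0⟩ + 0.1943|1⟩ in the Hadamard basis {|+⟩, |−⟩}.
-0.5562|+⟩ - 0.831|−⟩

With |ψ⟩ = α|0⟩ + β|1⟩, the Hadamard-basis coefficients are ⟨+|ψ⟩ = (α + β)/√2 and ⟨−|ψ⟩ = (α − β)/√2.
Here α = -0.9809, β = 0.1943: (α + β)/√2 = -0.5562, (α − β)/√2 = -0.831.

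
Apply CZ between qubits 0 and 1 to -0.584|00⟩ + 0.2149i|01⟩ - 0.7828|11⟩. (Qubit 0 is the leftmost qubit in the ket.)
-0.584|00⟩ + 0.2149i|01⟩ + 0.7828|11⟩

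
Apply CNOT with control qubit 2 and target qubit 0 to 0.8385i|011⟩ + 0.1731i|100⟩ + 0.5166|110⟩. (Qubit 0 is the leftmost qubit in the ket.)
0.1731i|100⟩ + 0.5166|110⟩ + 0.8385i|111⟩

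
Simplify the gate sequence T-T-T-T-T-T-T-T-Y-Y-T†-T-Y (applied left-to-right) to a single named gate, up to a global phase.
Y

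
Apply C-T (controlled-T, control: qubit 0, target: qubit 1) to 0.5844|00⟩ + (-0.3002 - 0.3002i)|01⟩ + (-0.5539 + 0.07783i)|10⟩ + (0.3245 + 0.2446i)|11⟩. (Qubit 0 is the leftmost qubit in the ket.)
0.5844|00⟩ + (-0.3002 - 0.3002i)|01⟩ + (-0.5539 + 0.07783i)|10⟩ + (0.0565 + 0.4024i)|11⟩

C-T leaves the control-|0⟩ kets |00⟩, |01⟩ unchanged and applies T to qubit 1 on the control-|1⟩ pair (|10⟩, |11⟩).
T = [[1, 0], [0, (1/√2 + (1/√2)i)]].
With a = amp(|10⟩) = (-0.5539 + 0.07783i) and b = amp(|11⟩) = (0.3245 + 0.2446i):
new amp(|10⟩) = (1)·a = (-0.5539 + 0.07783i)
new amp(|11⟩) = (1/√2 + (1/√2)i)·b = (0.0565 + 0.4024i)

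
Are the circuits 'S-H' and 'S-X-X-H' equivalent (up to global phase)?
Yes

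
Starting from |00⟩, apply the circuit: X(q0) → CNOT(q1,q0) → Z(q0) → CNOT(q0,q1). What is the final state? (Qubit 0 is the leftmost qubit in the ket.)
-|11⟩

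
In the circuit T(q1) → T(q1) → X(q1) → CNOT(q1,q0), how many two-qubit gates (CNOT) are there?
1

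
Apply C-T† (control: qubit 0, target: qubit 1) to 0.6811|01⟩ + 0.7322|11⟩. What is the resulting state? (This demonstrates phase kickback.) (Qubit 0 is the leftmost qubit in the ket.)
0.6811|01⟩ + (0.5177 - 0.5177i)|11⟩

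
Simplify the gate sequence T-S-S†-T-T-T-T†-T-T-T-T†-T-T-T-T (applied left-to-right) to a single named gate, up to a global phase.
T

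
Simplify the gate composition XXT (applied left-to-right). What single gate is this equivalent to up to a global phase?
T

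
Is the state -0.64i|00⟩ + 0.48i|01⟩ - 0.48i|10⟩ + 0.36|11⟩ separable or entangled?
Entangled

Writing the state as a|00⟩ + b|01⟩ + c|10⟩ + d|11⟩, it is a product state iff ad − bc = 0.
Here (a, b, c, d) = (-0.64i, 0.48i, -0.48i, 0.36): ad − bc = (-0.64i)(0.36) − (0.48i)(-0.48i) = (-0.2304 - 0.2304i) ≠ 0, so the state is entangled.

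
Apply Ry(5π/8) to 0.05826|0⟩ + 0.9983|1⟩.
-0.7977|0⟩ + 0.6031|1⟩

Ry(5π/8) = [[cos(θ/2), −sin(θ/2)], [sin(θ/2), cos(θ/2)]]; θ = 5π/8, cos(θ/2) ≈ 0.55557, sin(θ/2) ≈ 0.83147.
With a = amp(|0⟩) = 0.05826 and b = amp(|1⟩) = 0.9983:
new amp(|0⟩) = (0.55557)·a + (-0.83147)·b = -0.7977
new amp(|1⟩) = (0.83147)·a + (0.55557)·b = 0.6031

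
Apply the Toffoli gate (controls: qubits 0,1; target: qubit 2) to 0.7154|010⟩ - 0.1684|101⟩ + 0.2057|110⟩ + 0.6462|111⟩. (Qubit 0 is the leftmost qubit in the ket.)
0.7154|010⟩ - 0.1684|101⟩ + 0.6462|110⟩ + 0.2057|111⟩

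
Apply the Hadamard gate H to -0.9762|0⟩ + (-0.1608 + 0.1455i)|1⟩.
(-0.804 + 0.1029i)|0⟩ + (-0.5766 - 0.1029i)|1⟩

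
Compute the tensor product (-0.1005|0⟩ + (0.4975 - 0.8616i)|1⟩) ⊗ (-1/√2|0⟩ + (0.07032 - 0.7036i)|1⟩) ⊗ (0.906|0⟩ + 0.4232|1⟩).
0.06438|000⟩ + 0.03007|001⟩ + (-0.006403 + 0.06406i)|010⟩ + (-0.002991 + 0.02993i)|011⟩ + (-0.3187 + 0.552i)|100⟩ + (-0.1489 + 0.2578i)|101⟩ + (-0.5175 - 0.372i)|110⟩ + (-0.2417 - 0.1738i)|111⟩

amp(|b₁b₂…⟩) = product of the factor amplitudes for bits b₁, b₂, …; only kets whose every factor amplitude is nonzero survive.
|000⟩: (-0.1005)(-1/√2)(0.906) = 0.06438
|001⟩: (-0.1005)(-1/√2)(0.4232) = 0.03007
|010⟩: (-0.1005)(0.07032 - 0.7036i)(0.906) = (-0.006403 + 0.06406i)
|011⟩: (-0.1005)(0.07032 - 0.7036i)(0.4232) = (-0.002991 + 0.02993i)
|100⟩: (0.4975 - 0.8616i)(-1/√2)(0.906) = (-0.3187 + 0.552i)
|101⟩: (0.4975 - 0.8616i)(-1/√2)(0.4232) = (-0.1489 + 0.2578i)
|110⟩: (0.4975 - 0.8616i)(0.07032 - 0.7036i)(0.906) = (-0.5175 - 0.372i)
|111⟩: (0.4975 - 0.8616i)(0.07032 - 0.7036i)(0.4232) = (-0.2417 - 0.1738i)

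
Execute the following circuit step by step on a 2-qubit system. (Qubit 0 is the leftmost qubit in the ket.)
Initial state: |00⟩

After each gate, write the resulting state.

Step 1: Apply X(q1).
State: |01⟩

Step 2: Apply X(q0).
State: |11⟩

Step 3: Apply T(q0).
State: (1/√2 + (1/√2)i)|11⟩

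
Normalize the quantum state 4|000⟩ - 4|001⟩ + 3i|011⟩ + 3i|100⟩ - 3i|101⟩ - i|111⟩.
0.5164|000⟩ - 0.5164|001⟩ + 0.3873i|011⟩ + 0.3873i|100⟩ - 0.3873i|101⟩ - 0.1291i|111⟩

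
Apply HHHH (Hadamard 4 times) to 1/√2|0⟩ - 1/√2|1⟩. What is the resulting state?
1/√2|0⟩ - 1/√2|1⟩

H² = I, so an even number of Hadamards cancels: H^4 = I and the state is unchanged.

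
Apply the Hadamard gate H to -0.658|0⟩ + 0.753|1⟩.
0.06718|0⟩ - 0.9977|1⟩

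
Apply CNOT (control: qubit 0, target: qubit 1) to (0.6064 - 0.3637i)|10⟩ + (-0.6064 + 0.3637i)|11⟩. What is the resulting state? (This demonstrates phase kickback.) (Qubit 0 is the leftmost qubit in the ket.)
(-0.6064 + 0.3637i)|10⟩ + (0.6064 - 0.3637i)|11⟩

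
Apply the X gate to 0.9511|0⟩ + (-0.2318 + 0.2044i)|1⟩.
(-0.2318 + 0.2044i)|0⟩ + 0.9511|1⟩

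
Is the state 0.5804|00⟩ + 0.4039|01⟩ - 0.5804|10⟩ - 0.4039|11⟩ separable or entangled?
Separable

Writing the state as a|00⟩ + b|01⟩ + c|10⟩ + d|11⟩, it is a product state iff ad − bc = 0.
Here (a, b, c, d) = (0.5804, 0.4039, -0.5804, -0.4039): ad − bc = (0.5804)(-0.4039) − (0.4039)(-0.5804) = 0, so the state is separable.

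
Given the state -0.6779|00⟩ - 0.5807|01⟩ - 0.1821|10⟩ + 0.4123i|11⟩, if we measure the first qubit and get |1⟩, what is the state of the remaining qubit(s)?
-0.404|0⟩ + 0.9148i|1⟩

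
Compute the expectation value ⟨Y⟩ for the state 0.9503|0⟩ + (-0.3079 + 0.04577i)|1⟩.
0.08699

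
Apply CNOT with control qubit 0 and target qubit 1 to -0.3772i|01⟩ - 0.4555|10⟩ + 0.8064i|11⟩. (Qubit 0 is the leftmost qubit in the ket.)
-0.3772i|01⟩ + 0.8064i|10⟩ - 0.4555|11⟩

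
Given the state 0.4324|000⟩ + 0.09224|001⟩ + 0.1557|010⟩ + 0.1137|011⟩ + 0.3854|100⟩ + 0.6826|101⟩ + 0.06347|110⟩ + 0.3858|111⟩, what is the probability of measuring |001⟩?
0.008508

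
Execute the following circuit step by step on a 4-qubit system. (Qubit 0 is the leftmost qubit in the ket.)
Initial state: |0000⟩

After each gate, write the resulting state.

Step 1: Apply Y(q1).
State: i|0100⟩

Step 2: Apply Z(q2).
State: i|0100⟩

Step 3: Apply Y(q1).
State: |0000⟩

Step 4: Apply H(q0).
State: 1/√2|0000⟩ + 1/√2|1000⟩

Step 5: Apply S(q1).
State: 1/√2|0000⟩ + 1/√2|1000⟩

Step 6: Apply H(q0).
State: |0000⟩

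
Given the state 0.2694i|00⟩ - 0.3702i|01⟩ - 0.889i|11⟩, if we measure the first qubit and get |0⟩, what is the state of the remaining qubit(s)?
0.5884i|0⟩ - 0.8086i|1⟩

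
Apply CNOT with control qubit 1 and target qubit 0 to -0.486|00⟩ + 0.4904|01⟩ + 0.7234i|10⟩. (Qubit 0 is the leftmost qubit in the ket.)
-0.486|00⟩ + 0.7234i|10⟩ + 0.4904|11⟩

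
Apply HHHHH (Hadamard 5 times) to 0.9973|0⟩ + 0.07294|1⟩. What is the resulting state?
0.7568|0⟩ + 0.6536|1⟩

H² = I, so H^5 = H: a single Hadamard. With (a, b) = (0.9973, 0.07294), H gives ((a + b)/√2, (a − b)/√2) = (0.7568, 0.6536).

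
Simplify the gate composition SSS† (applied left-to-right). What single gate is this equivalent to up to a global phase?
S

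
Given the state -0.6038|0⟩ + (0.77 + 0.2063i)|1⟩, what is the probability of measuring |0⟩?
0.3646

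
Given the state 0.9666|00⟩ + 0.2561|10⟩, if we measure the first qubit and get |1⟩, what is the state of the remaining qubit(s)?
|0⟩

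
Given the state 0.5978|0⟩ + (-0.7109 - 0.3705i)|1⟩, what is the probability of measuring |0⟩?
0.3574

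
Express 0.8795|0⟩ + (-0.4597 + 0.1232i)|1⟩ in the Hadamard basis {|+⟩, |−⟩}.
(0.2968 + 0.08712i)|+⟩ + (0.947 - 0.08712i)|−⟩

With |ψ⟩ = α|0⟩ + β|1⟩, the Hadamard-basis coefficients are ⟨+|ψ⟩ = (α + β)/√2 and ⟨−|ψ⟩ = (α − β)/√2.
Here α = 0.8795, β = (-0.4597 + 0.1232i): (α + β)/√2 = (0.2968 + 0.08712i), (α − β)/√2 = (0.947 - 0.08712i).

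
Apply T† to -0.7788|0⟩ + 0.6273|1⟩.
-0.7788|0⟩ + (0.4436 - 0.4436i)|1⟩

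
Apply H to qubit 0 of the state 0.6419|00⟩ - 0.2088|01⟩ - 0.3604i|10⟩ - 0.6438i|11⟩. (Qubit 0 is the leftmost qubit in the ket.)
(0.4539 - 0.2548i)|00⟩ + (-0.1476 - 0.4552i)|01⟩ + (0.4539 + 0.2548i)|10⟩ + (-0.1476 + 0.4552i)|11⟩

H on qubit 0 mixes each pair of kets that differ only in qubit 0: amplitudes (a, b) of (|…0…⟩, |…1…⟩) become ((a + b)/√2, (a − b)/√2). Kets absent from the input have amplitude 0.
(|00⟩, |10⟩): (a, b) = (0.6419, -0.3604i) → ((0.4539 - 0.2548i), (0.4539 + 0.2548i))
(|01⟩, |11⟩): (a, b) = (-0.2088, -0.6438i) → ((-0.1476 - 0.4552i), (-0.1476 + 0.4552i))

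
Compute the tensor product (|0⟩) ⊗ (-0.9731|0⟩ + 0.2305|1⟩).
-0.9731|00⟩ + 0.2305|01⟩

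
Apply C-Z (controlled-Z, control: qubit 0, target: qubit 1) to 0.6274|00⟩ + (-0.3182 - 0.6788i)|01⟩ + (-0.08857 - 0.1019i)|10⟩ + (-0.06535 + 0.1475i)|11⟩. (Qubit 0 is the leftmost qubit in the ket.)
0.6274|00⟩ + (-0.3182 - 0.6788i)|01⟩ + (-0.08857 - 0.1019i)|10⟩ + (0.06535 - 0.1475i)|11⟩

C-Z leaves the control-|0⟩ kets |00⟩, |01⟩ unchanged and applies Z to qubit 1 on the control-|1⟩ pair (|10⟩, |11⟩).
Z = [[1, 0], [0, -1]].
With a = amp(|10⟩) = (-0.08857 - 0.1019i) and b = amp(|11⟩) = (-0.06535 + 0.1475i):
new amp(|10⟩) = (1)·a = (-0.08857 - 0.1019i)
new amp(|11⟩) = (-1)·b = (0.06535 - 0.1475i)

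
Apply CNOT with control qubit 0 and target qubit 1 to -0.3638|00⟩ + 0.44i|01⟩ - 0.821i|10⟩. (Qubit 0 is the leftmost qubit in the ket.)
-0.3638|00⟩ + 0.44i|01⟩ - 0.821i|11⟩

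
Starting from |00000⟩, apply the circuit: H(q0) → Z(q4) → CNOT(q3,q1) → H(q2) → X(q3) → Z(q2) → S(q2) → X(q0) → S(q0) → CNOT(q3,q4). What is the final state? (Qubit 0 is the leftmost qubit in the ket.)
1/2|00011⟩ - (1/2)i|00111⟩ + (1/2)i|10011⟩ + 1/2|10111⟩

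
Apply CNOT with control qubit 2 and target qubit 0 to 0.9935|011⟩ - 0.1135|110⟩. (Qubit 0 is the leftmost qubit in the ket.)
-0.1135|110⟩ + 0.9935|111⟩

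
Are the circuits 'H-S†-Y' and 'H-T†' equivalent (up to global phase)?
No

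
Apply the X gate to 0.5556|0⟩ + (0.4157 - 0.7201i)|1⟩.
(0.4157 - 0.7201i)|0⟩ + 0.5556|1⟩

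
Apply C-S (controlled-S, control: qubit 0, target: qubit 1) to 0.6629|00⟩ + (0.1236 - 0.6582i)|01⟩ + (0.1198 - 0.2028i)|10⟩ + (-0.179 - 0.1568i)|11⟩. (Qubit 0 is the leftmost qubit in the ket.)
0.6629|00⟩ + (0.1236 - 0.6582i)|01⟩ + (0.1198 - 0.2028i)|10⟩ + (0.1568 - 0.179i)|11⟩

C-S leaves the control-|0⟩ kets |00⟩, |01⟩ unchanged and applies S to qubit 1 on the control-|1⟩ pair (|10⟩, |11⟩).
S = [[1, 0], [0, i]].
With a = amp(|10⟩) = (0.1198 - 0.2028i) and b = amp(|11⟩) = (-0.179 - 0.1568i):
new amp(|10⟩) = (1)·a = (0.1198 - 0.2028i)
new amp(|11⟩) = (i)·b = (0.1568 - 0.179i)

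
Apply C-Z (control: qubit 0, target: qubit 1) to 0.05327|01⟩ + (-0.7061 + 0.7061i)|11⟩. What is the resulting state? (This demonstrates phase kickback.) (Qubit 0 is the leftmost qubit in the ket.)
0.05327|01⟩ + (0.7061 - 0.7061i)|11⟩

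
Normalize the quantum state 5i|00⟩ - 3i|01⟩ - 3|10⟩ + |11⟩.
0.7538i|00⟩ - 0.4523i|01⟩ - 0.4523|10⟩ + 0.1508|11⟩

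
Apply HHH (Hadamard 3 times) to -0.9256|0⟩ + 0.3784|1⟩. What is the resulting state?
-0.3869|0⟩ - 0.9221|1⟩

H² = I, so H^3 = H: a single Hadamard. With (a, b) = (-0.9256, 0.3784), H gives ((a + b)/√2, (a − b)/√2) = (-0.3869, -0.9221).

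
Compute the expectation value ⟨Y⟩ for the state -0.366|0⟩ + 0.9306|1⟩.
0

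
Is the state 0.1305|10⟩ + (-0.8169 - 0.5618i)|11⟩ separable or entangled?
Separable

Writing the state as a|00⟩ + b|01⟩ + c|10⟩ + d|11⟩, it is a product state iff ad − bc = 0.
Here (a, b, c, d) = (0, 0, 0.1305, (-0.8169 - 0.5618i)): ad − bc = (0)(-0.8169 - 0.5618i) − (0)(0.1305) = 0, so the state is separable.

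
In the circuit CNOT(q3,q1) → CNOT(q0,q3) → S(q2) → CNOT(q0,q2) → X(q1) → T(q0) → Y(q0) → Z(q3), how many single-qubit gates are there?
5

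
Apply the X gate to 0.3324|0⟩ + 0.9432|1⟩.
0.9432|0⟩ + 0.3324|1⟩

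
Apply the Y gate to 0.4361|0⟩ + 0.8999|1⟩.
-0.8999i|0⟩ + 0.4361i|1⟩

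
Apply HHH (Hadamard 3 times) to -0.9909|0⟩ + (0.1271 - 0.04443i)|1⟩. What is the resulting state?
(-0.6108 - 0.03142i)|0⟩ + (-0.7905 + 0.03142i)|1⟩

H² = I, so H^3 = H: a single Hadamard. With (a, b) = (-0.9909, (0.1271 - 0.04443i)), H gives ((a + b)/√2, (a − b)/√2) = ((-0.6108 - 0.03142i), (-0.7905 + 0.03142i)).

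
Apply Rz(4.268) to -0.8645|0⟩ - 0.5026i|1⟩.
(0.4616 + 0.731i)|0⟩ + (0.425 + 0.2683i)|1⟩

Rz(4.268) = [[e^(−iθ/2), 0], [0, e^(iθ/2)]] with e^(±iθ/2) = cos(θ/2) ± i·sin(θ/2); θ = 4.268, cos(θ/2) ≈ -0.533898, sin(θ/2) ≈ 0.845549.
With a = amp(|0⟩) = -0.8645 and b = amp(|1⟩) = -0.5026i:
new amp(|0⟩) = (-0.533898 - 0.845549i)·a = (0.4616 + 0.731i)
new amp(|1⟩) = (-0.533898 + 0.845549i)·b = (0.425 + 0.2683i)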